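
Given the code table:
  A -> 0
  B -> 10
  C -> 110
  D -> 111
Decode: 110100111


Decoding:
110 -> C
10 -> B
0 -> A
111 -> D


Result: CBAD


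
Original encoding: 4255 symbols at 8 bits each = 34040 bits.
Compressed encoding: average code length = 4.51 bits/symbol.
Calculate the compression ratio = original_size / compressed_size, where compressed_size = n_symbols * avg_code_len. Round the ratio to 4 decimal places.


original_size = n_symbols * orig_bits = 4255 * 8 = 34040 bits
compressed_size = n_symbols * avg_code_len = 4255 * 4.51 = 19190.05 bits
ratio = original_size / compressed_size = 34040 / 19190.05 = 1.7738

Compression ratio = 1.7738


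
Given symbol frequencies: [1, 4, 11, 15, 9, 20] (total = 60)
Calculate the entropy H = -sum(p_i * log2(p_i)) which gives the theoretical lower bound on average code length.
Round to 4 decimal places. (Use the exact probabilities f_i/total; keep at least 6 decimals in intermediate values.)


Per-symbol terms -p_i * log2(p_i) with p_i = f_i/60:
  p = 1/60 = 0.016667: log2(p) = -5.906891, -p*log2(p) = 0.098448
  p = 4/60 = 0.066667: log2(p) = -3.906891, -p*log2(p) = 0.260459
  p = 11/60 = 0.183333: log2(p) = -2.447459, -p*log2(p) = 0.448701
  p = 15/60 = 0.250000: log2(p) = -2.000000, -p*log2(p) = 0.500000
  p = 9/60 = 0.150000: log2(p) = -2.736966, -p*log2(p) = 0.410545
  p = 20/60 = 0.333333: log2(p) = -1.584963, -p*log2(p) = 0.528321
H = 0.098448 + 0.260459 + 0.448701 + 0.500000 + 0.410545 + 0.528321 = 2.246474

H = 2.2465 bits/symbol


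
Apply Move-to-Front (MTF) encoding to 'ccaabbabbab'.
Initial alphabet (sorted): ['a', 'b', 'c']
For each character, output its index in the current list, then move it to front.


MTF encoding:
'c': index 2 in ['a', 'b', 'c'] -> ['c', 'a', 'b']
'c': index 0 in ['c', 'a', 'b'] -> ['c', 'a', 'b']
'a': index 1 in ['c', 'a', 'b'] -> ['a', 'c', 'b']
'a': index 0 in ['a', 'c', 'b'] -> ['a', 'c', 'b']
'b': index 2 in ['a', 'c', 'b'] -> ['b', 'a', 'c']
'b': index 0 in ['b', 'a', 'c'] -> ['b', 'a', 'c']
'a': index 1 in ['b', 'a', 'c'] -> ['a', 'b', 'c']
'b': index 1 in ['a', 'b', 'c'] -> ['b', 'a', 'c']
'b': index 0 in ['b', 'a', 'c'] -> ['b', 'a', 'c']
'a': index 1 in ['b', 'a', 'c'] -> ['a', 'b', 'c']
'b': index 1 in ['a', 'b', 'c'] -> ['b', 'a', 'c']


Output: [2, 0, 1, 0, 2, 0, 1, 1, 0, 1, 1]


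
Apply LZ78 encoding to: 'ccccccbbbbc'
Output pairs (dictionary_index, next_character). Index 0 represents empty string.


LZ78 encoding steps:
Dictionary: {0: ''}
Step 1: w='' (idx 0), next='c' -> output (0, 'c'), add 'c' as idx 1
Step 2: w='c' (idx 1), next='c' -> output (1, 'c'), add 'cc' as idx 2
Step 3: w='cc' (idx 2), next='c' -> output (2, 'c'), add 'ccc' as idx 3
Step 4: w='' (idx 0), next='b' -> output (0, 'b'), add 'b' as idx 4
Step 5: w='b' (idx 4), next='b' -> output (4, 'b'), add 'bb' as idx 5
Step 6: w='b' (idx 4), next='c' -> output (4, 'c'), add 'bc' as idx 6


Encoded: [(0, 'c'), (1, 'c'), (2, 'c'), (0, 'b'), (4, 'b'), (4, 'c')]


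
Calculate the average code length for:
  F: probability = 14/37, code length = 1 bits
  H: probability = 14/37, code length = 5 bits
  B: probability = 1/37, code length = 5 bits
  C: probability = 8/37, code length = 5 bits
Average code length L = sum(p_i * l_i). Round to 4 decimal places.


Weighted contributions p_i * l_i:
  F: (14/37) * 1 = 14/37
  H: (14/37) * 5 = 70/37
  B: (1/37) * 5 = 5/37
  C: (8/37) * 5 = 40/37
Sum = (14 + 70 + 5 + 40)/37 = 129/37

L = 129/37 = 3.4865 bits/symbol


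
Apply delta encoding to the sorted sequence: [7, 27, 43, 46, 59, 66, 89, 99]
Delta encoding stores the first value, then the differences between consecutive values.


First value: 7
Deltas:
  27 - 7 = 20
  43 - 27 = 16
  46 - 43 = 3
  59 - 46 = 13
  66 - 59 = 7
  89 - 66 = 23
  99 - 89 = 10


Delta encoded: [7, 20, 16, 3, 13, 7, 23, 10]


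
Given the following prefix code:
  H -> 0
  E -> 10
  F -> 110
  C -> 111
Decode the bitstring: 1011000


Decoding step by step:
Bits 10 -> E
Bits 110 -> F
Bits 0 -> H
Bits 0 -> H


Decoded message: EFHH


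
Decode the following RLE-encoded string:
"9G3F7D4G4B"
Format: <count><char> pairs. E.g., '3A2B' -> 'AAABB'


Expanding each <count><char> pair:
  9G -> 'GGGGGGGGG'
  3F -> 'FFF'
  7D -> 'DDDDDDD'
  4G -> 'GGGG'
  4B -> 'BBBB'

Decoded = GGGGGGGGGFFFDDDDDDDGGGGBBBB


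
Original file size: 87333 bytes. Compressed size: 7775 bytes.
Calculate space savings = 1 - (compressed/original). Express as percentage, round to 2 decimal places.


ratio = compressed/original = 7775/87333 = 0.089027
savings = 1 - ratio = 1 - 0.089027 = 0.910973
as a percentage: 0.910973 * 100 = 91.1%

Space savings = 1 - 7775/87333 = 91.1%


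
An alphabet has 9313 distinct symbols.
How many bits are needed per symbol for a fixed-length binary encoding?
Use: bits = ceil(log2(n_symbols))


log2(9313) = 13.185
Bracket: 2^13 = 8192 < 9313 <= 2^14 = 16384
So ceil(log2(9313)) = 14

bits = ceil(log2(9313)) = ceil(13.185) = 14 bits


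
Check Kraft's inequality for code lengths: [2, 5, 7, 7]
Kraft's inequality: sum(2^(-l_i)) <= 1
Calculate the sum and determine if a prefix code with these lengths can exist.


Sum = 2^(-2) + 2^(-5) + 2^(-7) + 2^(-7)
    = 0.25 + 0.03125 + 0.0078125 + 0.0078125
    = 38/128 = 0.296875
Since 0.296875 <= 1, Kraft's inequality IS satisfied.
A prefix code with these lengths CAN exist.

Kraft sum = 0.296875. Satisfied.


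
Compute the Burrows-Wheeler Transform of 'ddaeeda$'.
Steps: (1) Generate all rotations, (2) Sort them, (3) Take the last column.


Rotations (sorted):
  0: $ddaeeda -> last char: a
  1: a$ddaeed -> last char: d
  2: aeeda$dd -> last char: d
  3: da$ddaee -> last char: e
  4: daeeda$d -> last char: d
  5: ddaeeda$ -> last char: $
  6: eda$ddae -> last char: e
  7: eeda$dda -> last char: a


BWT = added$ea


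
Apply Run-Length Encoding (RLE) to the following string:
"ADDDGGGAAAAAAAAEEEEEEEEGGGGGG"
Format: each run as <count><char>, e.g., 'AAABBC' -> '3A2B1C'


Scanning runs left to right:
  i=0: run of 'A' x 1 -> '1A'
  i=1: run of 'D' x 3 -> '3D'
  i=4: run of 'G' x 3 -> '3G'
  i=7: run of 'A' x 8 -> '8A'
  i=15: run of 'E' x 8 -> '8E'
  i=23: run of 'G' x 6 -> '6G'

RLE = 1A3D3G8A8E6G


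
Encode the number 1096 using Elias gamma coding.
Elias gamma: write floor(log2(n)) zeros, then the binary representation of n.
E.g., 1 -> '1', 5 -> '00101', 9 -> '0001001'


num_bits = floor(log2(1096)) + 1 = 11
leading_zeros = num_bits - 1 = 10
binary(1096) = 10001001000

Elias gamma(1096) = '0000000000' + '10001001000' = 000000000010001001000 (21 bits)


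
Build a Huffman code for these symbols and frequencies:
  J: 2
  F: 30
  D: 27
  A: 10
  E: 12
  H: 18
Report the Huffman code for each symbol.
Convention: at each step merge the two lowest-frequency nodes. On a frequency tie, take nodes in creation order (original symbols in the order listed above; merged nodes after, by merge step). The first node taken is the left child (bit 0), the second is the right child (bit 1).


Huffman tree construction:
Step 1: Merge J(2) + A(10) = 12
Step 2: Merge E(12) + (J+A)(12) = 24
Step 3: Merge H(18) + (E+(J+A))(24) = 42
Step 4: Merge D(27) + F(30) = 57
Step 5: Merge (H+(E+(J+A)))(42) + (D+F)(57) = 99
Read each symbol's code off the tree from the root (left child = 0, right child = 1).

Codes:
  J: 0110 (length 4)
  F: 11 (length 2)
  D: 10 (length 2)
  A: 0111 (length 4)
  E: 010 (length 3)
  H: 00 (length 2)
Average code length: 234/99 = 2.3636 bits/symbol


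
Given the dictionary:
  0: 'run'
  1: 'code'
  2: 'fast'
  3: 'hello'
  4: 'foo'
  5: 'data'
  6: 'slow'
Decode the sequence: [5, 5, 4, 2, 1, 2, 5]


Look up each index in the dictionary:
  5 -> 'data'
  5 -> 'data'
  4 -> 'foo'
  2 -> 'fast'
  1 -> 'code'
  2 -> 'fast'
  5 -> 'data'

Decoded: "data data foo fast code fast data"


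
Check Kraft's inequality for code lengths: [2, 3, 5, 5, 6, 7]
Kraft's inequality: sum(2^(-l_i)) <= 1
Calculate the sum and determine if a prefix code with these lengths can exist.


Sum = 2^(-2) + 2^(-3) + 2^(-5) + 2^(-5) + 2^(-6) + 2^(-7)
    = 0.25 + 0.125 + 0.03125 + 0.03125 + 0.015625 + 0.0078125
    = 59/128 = 0.4609375
Since 0.4609375 <= 1, Kraft's inequality IS satisfied.
A prefix code with these lengths CAN exist.

Kraft sum = 0.4609375. Satisfied.


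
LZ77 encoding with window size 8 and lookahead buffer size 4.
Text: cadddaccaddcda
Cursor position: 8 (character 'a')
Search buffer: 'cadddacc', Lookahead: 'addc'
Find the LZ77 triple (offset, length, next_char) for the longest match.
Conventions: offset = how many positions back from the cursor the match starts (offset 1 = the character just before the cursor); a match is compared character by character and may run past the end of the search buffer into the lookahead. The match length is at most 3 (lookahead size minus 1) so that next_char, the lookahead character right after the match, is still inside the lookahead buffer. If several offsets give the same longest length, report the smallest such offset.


Try each offset into the search buffer:
  offset=1 (pos 7, char 'c'): match length 0
  offset=2 (pos 6, char 'c'): match length 0
  offset=3 (pos 5, char 'a'): match length 1
  offset=4 (pos 4, char 'd'): match length 0
  offset=5 (pos 3, char 'd'): match length 0
  offset=6 (pos 2, char 'd'): match length 0
  offset=7 (pos 1, char 'a'): match length 3
  offset=8 (pos 0, char 'c'): match length 0
Longest match has length 3 at offset 7.
next_char = character at position 8 + 3 = 11 -> 'c'

Best match: offset=7, length=3 (matching 'add' starting at position 1)
LZ77 triple: (7, 3, 'c')


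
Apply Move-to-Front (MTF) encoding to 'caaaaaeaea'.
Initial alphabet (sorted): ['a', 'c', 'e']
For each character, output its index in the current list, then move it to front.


MTF encoding:
'c': index 1 in ['a', 'c', 'e'] -> ['c', 'a', 'e']
'a': index 1 in ['c', 'a', 'e'] -> ['a', 'c', 'e']
'a': index 0 in ['a', 'c', 'e'] -> ['a', 'c', 'e']
'a': index 0 in ['a', 'c', 'e'] -> ['a', 'c', 'e']
'a': index 0 in ['a', 'c', 'e'] -> ['a', 'c', 'e']
'a': index 0 in ['a', 'c', 'e'] -> ['a', 'c', 'e']
'e': index 2 in ['a', 'c', 'e'] -> ['e', 'a', 'c']
'a': index 1 in ['e', 'a', 'c'] -> ['a', 'e', 'c']
'e': index 1 in ['a', 'e', 'c'] -> ['e', 'a', 'c']
'a': index 1 in ['e', 'a', 'c'] -> ['a', 'e', 'c']


Output: [1, 1, 0, 0, 0, 0, 2, 1, 1, 1]


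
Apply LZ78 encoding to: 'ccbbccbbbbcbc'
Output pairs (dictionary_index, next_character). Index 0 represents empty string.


LZ78 encoding steps:
Dictionary: {0: ''}
Step 1: w='' (idx 0), next='c' -> output (0, 'c'), add 'c' as idx 1
Step 2: w='c' (idx 1), next='b' -> output (1, 'b'), add 'cb' as idx 2
Step 3: w='' (idx 0), next='b' -> output (0, 'b'), add 'b' as idx 3
Step 4: w='c' (idx 1), next='c' -> output (1, 'c'), add 'cc' as idx 4
Step 5: w='b' (idx 3), next='b' -> output (3, 'b'), add 'bb' as idx 5
Step 6: w='bb' (idx 5), next='c' -> output (5, 'c'), add 'bbc' as idx 6
Step 7: w='b' (idx 3), next='c' -> output (3, 'c'), add 'bc' as idx 7


Encoded: [(0, 'c'), (1, 'b'), (0, 'b'), (1, 'c'), (3, 'b'), (5, 'c'), (3, 'c')]


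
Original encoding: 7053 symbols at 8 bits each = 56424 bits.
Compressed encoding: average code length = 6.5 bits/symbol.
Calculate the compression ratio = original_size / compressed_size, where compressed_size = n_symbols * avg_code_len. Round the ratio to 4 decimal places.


original_size = n_symbols * orig_bits = 7053 * 8 = 56424 bits
compressed_size = n_symbols * avg_code_len = 7053 * 6.5 = 45844.5 bits
ratio = original_size / compressed_size = 56424 / 45844.5 = 1.2308

Compression ratio = 1.2308


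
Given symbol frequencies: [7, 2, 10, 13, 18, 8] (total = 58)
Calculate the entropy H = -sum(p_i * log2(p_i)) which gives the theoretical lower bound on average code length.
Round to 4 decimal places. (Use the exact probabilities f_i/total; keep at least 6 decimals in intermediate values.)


Per-symbol terms -p_i * log2(p_i) with p_i = f_i/58:
  p = 7/58 = 0.120690: log2(p) = -3.050626, -p*log2(p) = 0.368179
  p = 2/58 = 0.034483: log2(p) = -4.857981, -p*log2(p) = 0.167517
  p = 10/58 = 0.172414: log2(p) = -2.536053, -p*log2(p) = 0.437251
  p = 13/58 = 0.224138: log2(p) = -2.157541, -p*log2(p) = 0.483587
  p = 18/58 = 0.310345: log2(p) = -1.688056, -p*log2(p) = 0.523879
  p = 8/58 = 0.137931: log2(p) = -2.857981, -p*log2(p) = 0.394204
H = 0.368179 + 0.167517 + 0.437251 + 0.483587 + 0.523879 + 0.394204 = 2.374617

H = 2.3746 bits/symbol


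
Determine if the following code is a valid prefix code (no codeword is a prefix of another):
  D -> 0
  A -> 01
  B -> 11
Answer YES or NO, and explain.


Checking each pair (does one codeword prefix another?):
  D='0' vs A='01': prefix -- VIOLATION

NO -- this is NOT a valid prefix code. D (0) is a prefix of A (01).


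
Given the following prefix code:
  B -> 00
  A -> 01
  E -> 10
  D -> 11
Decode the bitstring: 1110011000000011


Decoding step by step:
Bits 11 -> D
Bits 10 -> E
Bits 01 -> A
Bits 10 -> E
Bits 00 -> B
Bits 00 -> B
Bits 00 -> B
Bits 11 -> D


Decoded message: DEAEBBBD


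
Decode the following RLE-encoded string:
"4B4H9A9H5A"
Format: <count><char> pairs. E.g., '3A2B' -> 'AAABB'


Expanding each <count><char> pair:
  4B -> 'BBBB'
  4H -> 'HHHH'
  9A -> 'AAAAAAAAA'
  9H -> 'HHHHHHHHH'
  5A -> 'AAAAA'

Decoded = BBBBHHHHAAAAAAAAAHHHHHHHHHAAAAA


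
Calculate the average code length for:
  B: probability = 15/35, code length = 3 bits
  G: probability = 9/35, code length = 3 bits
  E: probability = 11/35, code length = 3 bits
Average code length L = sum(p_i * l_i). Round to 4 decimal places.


Weighted contributions p_i * l_i:
  B: (15/35) * 3 = 45/35
  G: (9/35) * 3 = 27/35
  E: (11/35) * 3 = 33/35
Sum = (45 + 27 + 33)/35 = 105/35

L = 105/35 = 3.0000 bits/symbol


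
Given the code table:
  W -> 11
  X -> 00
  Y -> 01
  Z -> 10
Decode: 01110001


Decoding:
01 -> Y
11 -> W
00 -> X
01 -> Y


Result: YWXY


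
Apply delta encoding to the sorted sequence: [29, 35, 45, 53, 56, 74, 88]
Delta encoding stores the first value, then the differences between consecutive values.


First value: 29
Deltas:
  35 - 29 = 6
  45 - 35 = 10
  53 - 45 = 8
  56 - 53 = 3
  74 - 56 = 18
  88 - 74 = 14


Delta encoded: [29, 6, 10, 8, 3, 18, 14]


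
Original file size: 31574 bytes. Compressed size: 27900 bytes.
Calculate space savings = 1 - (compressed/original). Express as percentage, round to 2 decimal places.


ratio = compressed/original = 27900/31574 = 0.883638
savings = 1 - ratio = 1 - 0.883638 = 0.116362
as a percentage: 0.116362 * 100 = 11.64%

Space savings = 1 - 27900/31574 = 11.64%


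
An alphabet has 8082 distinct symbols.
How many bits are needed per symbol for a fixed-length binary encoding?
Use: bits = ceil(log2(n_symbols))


log2(8082) = 12.9805
Bracket: 2^12 = 4096 < 8082 <= 2^13 = 8192
So ceil(log2(8082)) = 13

bits = ceil(log2(8082)) = ceil(12.9805) = 13 bits


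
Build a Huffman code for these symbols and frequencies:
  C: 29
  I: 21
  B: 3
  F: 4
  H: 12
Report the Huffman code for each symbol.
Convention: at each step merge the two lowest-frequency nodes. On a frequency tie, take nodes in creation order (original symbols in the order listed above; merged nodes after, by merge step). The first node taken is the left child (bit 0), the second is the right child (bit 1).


Huffman tree construction:
Step 1: Merge B(3) + F(4) = 7
Step 2: Merge (B+F)(7) + H(12) = 19
Step 3: Merge ((B+F)+H)(19) + I(21) = 40
Step 4: Merge C(29) + (((B+F)+H)+I)(40) = 69
Read each symbol's code off the tree from the root (left child = 0, right child = 1).

Codes:
  C: 0 (length 1)
  I: 11 (length 2)
  B: 1000 (length 4)
  F: 1001 (length 4)
  H: 101 (length 3)
Average code length: 135/69 = 1.9565 bits/symbol


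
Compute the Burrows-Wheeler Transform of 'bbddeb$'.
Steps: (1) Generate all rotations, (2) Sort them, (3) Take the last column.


Rotations (sorted):
  0: $bbddeb -> last char: b
  1: b$bbdde -> last char: e
  2: bbddeb$ -> last char: $
  3: bddeb$b -> last char: b
  4: ddeb$bb -> last char: b
  5: deb$bbd -> last char: d
  6: eb$bbdd -> last char: d


BWT = be$bbdd


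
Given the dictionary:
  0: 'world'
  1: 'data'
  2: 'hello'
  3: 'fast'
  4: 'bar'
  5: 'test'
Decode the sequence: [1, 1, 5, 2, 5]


Look up each index in the dictionary:
  1 -> 'data'
  1 -> 'data'
  5 -> 'test'
  2 -> 'hello'
  5 -> 'test'

Decoded: "data data test hello test"


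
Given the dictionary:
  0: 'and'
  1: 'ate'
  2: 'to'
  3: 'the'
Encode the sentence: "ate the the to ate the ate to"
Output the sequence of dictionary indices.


Look up each word in the dictionary:
  'ate' -> 1
  'the' -> 3
  'the' -> 3
  'to' -> 2
  'ate' -> 1
  'the' -> 3
  'ate' -> 1
  'to' -> 2

Encoded: [1, 3, 3, 2, 1, 3, 1, 2]


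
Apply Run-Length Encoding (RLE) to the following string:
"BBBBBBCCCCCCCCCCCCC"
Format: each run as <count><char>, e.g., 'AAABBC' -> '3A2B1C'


Scanning runs left to right:
  i=0: run of 'B' x 6 -> '6B'
  i=6: run of 'C' x 13 -> '13C'

RLE = 6B13C


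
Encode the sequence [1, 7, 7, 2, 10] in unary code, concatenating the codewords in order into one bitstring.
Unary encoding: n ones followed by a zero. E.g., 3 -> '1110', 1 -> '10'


Encode each number as n ones followed by a terminating 0:
  1 -> 10 (2 bits)
  7 -> 11111110 (8 bits)
  7 -> 11111110 (8 bits)
  2 -> 110 (3 bits)
  10 -> 11111111110 (11 bits)
Total length = 2 + 8 + 8 + 3 + 11 = 32 bits.

Unary([1, 7, 7, 2, 10]) = 10111111101111111011011111111110 (32 bits)


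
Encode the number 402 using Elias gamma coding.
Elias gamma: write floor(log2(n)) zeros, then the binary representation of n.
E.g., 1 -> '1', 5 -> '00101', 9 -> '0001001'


num_bits = floor(log2(402)) + 1 = 9
leading_zeros = num_bits - 1 = 8
binary(402) = 110010010

Elias gamma(402) = '00000000' + '110010010' = 00000000110010010 (17 bits)


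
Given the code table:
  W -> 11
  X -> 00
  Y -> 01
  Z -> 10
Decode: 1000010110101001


Decoding:
10 -> Z
00 -> X
01 -> Y
01 -> Y
10 -> Z
10 -> Z
10 -> Z
01 -> Y


Result: ZXYYZZZY


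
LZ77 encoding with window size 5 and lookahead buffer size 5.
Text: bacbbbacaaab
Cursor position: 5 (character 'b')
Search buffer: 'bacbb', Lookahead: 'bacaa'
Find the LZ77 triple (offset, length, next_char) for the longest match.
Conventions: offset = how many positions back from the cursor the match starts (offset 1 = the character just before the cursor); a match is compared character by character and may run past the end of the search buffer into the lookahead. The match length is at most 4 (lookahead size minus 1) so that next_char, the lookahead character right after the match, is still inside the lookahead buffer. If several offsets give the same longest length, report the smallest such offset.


Try each offset into the search buffer:
  offset=1 (pos 4, char 'b'): match length 1
  offset=2 (pos 3, char 'b'): match length 1
  offset=3 (pos 2, char 'c'): match length 0
  offset=4 (pos 1, char 'a'): match length 0
  offset=5 (pos 0, char 'b'): match length 3
Longest match has length 3 at offset 5.
next_char = character at position 5 + 3 = 8 -> 'a'

Best match: offset=5, length=3 (matching 'bac' starting at position 0)
LZ77 triple: (5, 3, 'a')


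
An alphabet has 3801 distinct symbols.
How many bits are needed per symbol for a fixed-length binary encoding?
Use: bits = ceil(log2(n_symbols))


log2(3801) = 11.8922
Bracket: 2^11 = 2048 < 3801 <= 2^12 = 4096
So ceil(log2(3801)) = 12

bits = ceil(log2(3801)) = ceil(11.8922) = 12 bits


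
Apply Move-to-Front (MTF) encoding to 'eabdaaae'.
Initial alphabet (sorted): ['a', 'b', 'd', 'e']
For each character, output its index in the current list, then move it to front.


MTF encoding:
'e': index 3 in ['a', 'b', 'd', 'e'] -> ['e', 'a', 'b', 'd']
'a': index 1 in ['e', 'a', 'b', 'd'] -> ['a', 'e', 'b', 'd']
'b': index 2 in ['a', 'e', 'b', 'd'] -> ['b', 'a', 'e', 'd']
'd': index 3 in ['b', 'a', 'e', 'd'] -> ['d', 'b', 'a', 'e']
'a': index 2 in ['d', 'b', 'a', 'e'] -> ['a', 'd', 'b', 'e']
'a': index 0 in ['a', 'd', 'b', 'e'] -> ['a', 'd', 'b', 'e']
'a': index 0 in ['a', 'd', 'b', 'e'] -> ['a', 'd', 'b', 'e']
'e': index 3 in ['a', 'd', 'b', 'e'] -> ['e', 'a', 'd', 'b']


Output: [3, 1, 2, 3, 2, 0, 0, 3]


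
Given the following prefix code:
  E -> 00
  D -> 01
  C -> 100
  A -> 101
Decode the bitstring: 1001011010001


Decoding step by step:
Bits 100 -> C
Bits 101 -> A
Bits 101 -> A
Bits 00 -> E
Bits 01 -> D


Decoded message: CAAED


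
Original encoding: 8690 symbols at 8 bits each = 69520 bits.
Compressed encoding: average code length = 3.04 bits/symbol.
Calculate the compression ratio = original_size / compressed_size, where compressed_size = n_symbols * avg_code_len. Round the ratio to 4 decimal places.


original_size = n_symbols * orig_bits = 8690 * 8 = 69520 bits
compressed_size = n_symbols * avg_code_len = 8690 * 3.04 = 26417.6 bits
ratio = original_size / compressed_size = 69520 / 26417.6 = 2.6316

Compression ratio = 2.6316


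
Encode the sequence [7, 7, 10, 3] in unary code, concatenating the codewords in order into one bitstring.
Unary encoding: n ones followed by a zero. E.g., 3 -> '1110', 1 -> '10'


Encode each number as n ones followed by a terminating 0:
  7 -> 11111110 (8 bits)
  7 -> 11111110 (8 bits)
  10 -> 11111111110 (11 bits)
  3 -> 1110 (4 bits)
Total length = 8 + 8 + 11 + 4 = 31 bits.

Unary([7, 7, 10, 3]) = 1111111011111110111111111101110 (31 bits)


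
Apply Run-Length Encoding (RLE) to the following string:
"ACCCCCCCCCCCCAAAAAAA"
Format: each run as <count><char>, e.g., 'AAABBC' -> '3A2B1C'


Scanning runs left to right:
  i=0: run of 'A' x 1 -> '1A'
  i=1: run of 'C' x 12 -> '12C'
  i=13: run of 'A' x 7 -> '7A'

RLE = 1A12C7A


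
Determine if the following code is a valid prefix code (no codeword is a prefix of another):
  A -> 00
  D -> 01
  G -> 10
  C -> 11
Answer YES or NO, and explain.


Checking each pair (does one codeword prefix another?):
  A='00' vs D='01': no prefix
  A='00' vs G='10': no prefix
  A='00' vs C='11': no prefix
  D='01' vs A='00': no prefix
  D='01' vs G='10': no prefix
  D='01' vs C='11': no prefix
  G='10' vs A='00': no prefix
  G='10' vs D='01': no prefix
  G='10' vs C='11': no prefix
  C='11' vs A='00': no prefix
  C='11' vs D='01': no prefix
  C='11' vs G='10': no prefix
No violation found over all pairs.

YES -- this is a valid prefix code. No codeword is a prefix of any other codeword.


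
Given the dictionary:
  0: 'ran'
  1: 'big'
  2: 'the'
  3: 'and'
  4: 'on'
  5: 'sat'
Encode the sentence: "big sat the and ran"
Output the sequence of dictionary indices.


Look up each word in the dictionary:
  'big' -> 1
  'sat' -> 5
  'the' -> 2
  'and' -> 3
  'ran' -> 0

Encoded: [1, 5, 2, 3, 0]


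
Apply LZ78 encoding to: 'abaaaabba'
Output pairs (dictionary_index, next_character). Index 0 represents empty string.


LZ78 encoding steps:
Dictionary: {0: ''}
Step 1: w='' (idx 0), next='a' -> output (0, 'a'), add 'a' as idx 1
Step 2: w='' (idx 0), next='b' -> output (0, 'b'), add 'b' as idx 2
Step 3: w='a' (idx 1), next='a' -> output (1, 'a'), add 'aa' as idx 3
Step 4: w='aa' (idx 3), next='b' -> output (3, 'b'), add 'aab' as idx 4
Step 5: w='b' (idx 2), next='a' -> output (2, 'a'), add 'ba' as idx 5


Encoded: [(0, 'a'), (0, 'b'), (1, 'a'), (3, 'b'), (2, 'a')]


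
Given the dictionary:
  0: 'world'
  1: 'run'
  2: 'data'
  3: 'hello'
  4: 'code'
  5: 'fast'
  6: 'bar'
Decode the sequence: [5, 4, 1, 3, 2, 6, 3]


Look up each index in the dictionary:
  5 -> 'fast'
  4 -> 'code'
  1 -> 'run'
  3 -> 'hello'
  2 -> 'data'
  6 -> 'bar'
  3 -> 'hello'

Decoded: "fast code run hello data bar hello"


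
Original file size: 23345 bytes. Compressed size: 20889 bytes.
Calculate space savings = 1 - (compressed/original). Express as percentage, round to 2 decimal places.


ratio = compressed/original = 20889/23345 = 0.894795
savings = 1 - ratio = 1 - 0.894795 = 0.105205
as a percentage: 0.105205 * 100 = 10.52%

Space savings = 1 - 20889/23345 = 10.52%


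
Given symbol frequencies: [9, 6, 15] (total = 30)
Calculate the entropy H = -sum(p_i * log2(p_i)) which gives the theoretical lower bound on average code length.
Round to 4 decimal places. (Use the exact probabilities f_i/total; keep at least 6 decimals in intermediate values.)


Per-symbol terms -p_i * log2(p_i) with p_i = f_i/30:
  p = 9/30 = 0.300000: log2(p) = -1.736966, -p*log2(p) = 0.521090
  p = 6/30 = 0.200000: log2(p) = -2.321928, -p*log2(p) = 0.464386
  p = 15/30 = 0.500000: log2(p) = -1.000000, -p*log2(p) = 0.500000
H = 0.521090 + 0.464386 + 0.500000 = 1.485476

H = 1.4855 bits/symbol


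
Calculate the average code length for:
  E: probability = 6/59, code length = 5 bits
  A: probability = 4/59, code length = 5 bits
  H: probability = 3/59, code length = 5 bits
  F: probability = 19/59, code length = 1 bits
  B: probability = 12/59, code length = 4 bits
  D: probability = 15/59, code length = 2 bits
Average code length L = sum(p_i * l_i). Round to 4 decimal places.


Weighted contributions p_i * l_i:
  E: (6/59) * 5 = 30/59
  A: (4/59) * 5 = 20/59
  H: (3/59) * 5 = 15/59
  F: (19/59) * 1 = 19/59
  B: (12/59) * 4 = 48/59
  D: (15/59) * 2 = 30/59
Sum = (30 + 20 + 15 + 19 + 48 + 30)/59 = 162/59

L = 162/59 = 2.7458 bits/symbol


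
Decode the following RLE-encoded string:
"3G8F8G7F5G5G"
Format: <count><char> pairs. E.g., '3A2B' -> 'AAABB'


Expanding each <count><char> pair:
  3G -> 'GGG'
  8F -> 'FFFFFFFF'
  8G -> 'GGGGGGGG'
  7F -> 'FFFFFFF'
  5G -> 'GGGGG'
  5G -> 'GGGGG'

Decoded = GGGFFFFFFFFGGGGGGGGFFFFFFFGGGGGGGGGG


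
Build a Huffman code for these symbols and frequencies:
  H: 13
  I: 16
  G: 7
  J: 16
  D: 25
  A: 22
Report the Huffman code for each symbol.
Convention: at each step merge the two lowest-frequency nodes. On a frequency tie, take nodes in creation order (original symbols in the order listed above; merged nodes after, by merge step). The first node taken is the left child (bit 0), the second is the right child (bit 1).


Huffman tree construction:
Step 1: Merge G(7) + H(13) = 20
Step 2: Merge I(16) + J(16) = 32
Step 3: Merge (G+H)(20) + A(22) = 42
Step 4: Merge D(25) + (I+J)(32) = 57
Step 5: Merge ((G+H)+A)(42) + (D+(I+J))(57) = 99
Read each symbol's code off the tree from the root (left child = 0, right child = 1).

Codes:
  H: 001 (length 3)
  I: 110 (length 3)
  G: 000 (length 3)
  J: 111 (length 3)
  D: 10 (length 2)
  A: 01 (length 2)
Average code length: 250/99 = 2.5253 bits/symbol


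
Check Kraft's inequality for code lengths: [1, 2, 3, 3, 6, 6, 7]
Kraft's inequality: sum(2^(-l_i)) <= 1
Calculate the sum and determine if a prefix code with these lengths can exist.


Sum = 2^(-1) + 2^(-2) + 2^(-3) + 2^(-3) + 2^(-6) + 2^(-6) + 2^(-7)
    = 0.5 + 0.25 + 0.125 + 0.125 + 0.015625 + 0.015625 + 0.0078125
    = 133/128 = 1.0390625
Since 1.0390625 > 1, Kraft's inequality is NOT satisfied.
A prefix code with these lengths CANNOT exist.

Kraft sum = 1.0390625. Not satisfied.


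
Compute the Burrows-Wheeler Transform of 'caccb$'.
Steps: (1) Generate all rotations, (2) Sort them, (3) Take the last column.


Rotations (sorted):
  0: $caccb -> last char: b
  1: accb$c -> last char: c
  2: b$cacc -> last char: c
  3: caccb$ -> last char: $
  4: cb$cac -> last char: c
  5: ccb$ca -> last char: a


BWT = bcc$ca


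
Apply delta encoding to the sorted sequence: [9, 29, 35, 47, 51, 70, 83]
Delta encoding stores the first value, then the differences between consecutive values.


First value: 9
Deltas:
  29 - 9 = 20
  35 - 29 = 6
  47 - 35 = 12
  51 - 47 = 4
  70 - 51 = 19
  83 - 70 = 13


Delta encoded: [9, 20, 6, 12, 4, 19, 13]


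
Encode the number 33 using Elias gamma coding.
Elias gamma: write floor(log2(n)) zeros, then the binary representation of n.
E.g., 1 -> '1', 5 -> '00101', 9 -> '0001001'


num_bits = floor(log2(33)) + 1 = 6
leading_zeros = num_bits - 1 = 5
binary(33) = 100001

Elias gamma(33) = '00000' + '100001' = 00000100001 (11 bits)


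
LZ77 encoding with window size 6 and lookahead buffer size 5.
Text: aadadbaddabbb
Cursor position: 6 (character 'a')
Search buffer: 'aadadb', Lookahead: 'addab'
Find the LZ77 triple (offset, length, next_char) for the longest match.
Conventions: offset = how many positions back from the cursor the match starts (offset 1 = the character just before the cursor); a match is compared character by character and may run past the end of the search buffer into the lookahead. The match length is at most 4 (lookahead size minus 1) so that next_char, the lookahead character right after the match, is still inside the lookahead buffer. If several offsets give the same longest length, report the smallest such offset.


Try each offset into the search buffer:
  offset=1 (pos 5, char 'b'): match length 0
  offset=2 (pos 4, char 'd'): match length 0
  offset=3 (pos 3, char 'a'): match length 2
  offset=4 (pos 2, char 'd'): match length 0
  offset=5 (pos 1, char 'a'): match length 2
  offset=6 (pos 0, char 'a'): match length 1
Longest match has length 2, found at offsets 3, 5; take the smallest, offset 3.
next_char = character at position 6 + 2 = 8 -> 'd'

Best match: offset=3, length=2 (matching 'ad' starting at position 3)
LZ77 triple: (3, 2, 'd')


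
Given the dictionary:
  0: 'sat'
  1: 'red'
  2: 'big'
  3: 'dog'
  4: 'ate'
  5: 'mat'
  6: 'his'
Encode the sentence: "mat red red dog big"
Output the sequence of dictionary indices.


Look up each word in the dictionary:
  'mat' -> 5
  'red' -> 1
  'red' -> 1
  'dog' -> 3
  'big' -> 2

Encoded: [5, 1, 1, 3, 2]


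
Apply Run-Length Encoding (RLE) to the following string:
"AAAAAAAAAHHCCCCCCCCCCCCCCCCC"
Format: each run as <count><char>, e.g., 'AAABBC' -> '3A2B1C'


Scanning runs left to right:
  i=0: run of 'A' x 9 -> '9A'
  i=9: run of 'H' x 2 -> '2H'
  i=11: run of 'C' x 17 -> '17C'

RLE = 9A2H17C


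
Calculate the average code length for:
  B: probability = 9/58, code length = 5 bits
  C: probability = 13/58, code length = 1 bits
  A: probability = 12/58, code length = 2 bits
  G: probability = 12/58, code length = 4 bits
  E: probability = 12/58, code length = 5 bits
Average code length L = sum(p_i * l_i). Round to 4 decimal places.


Weighted contributions p_i * l_i:
  B: (9/58) * 5 = 45/58
  C: (13/58) * 1 = 13/58
  A: (12/58) * 2 = 24/58
  G: (12/58) * 4 = 48/58
  E: (12/58) * 5 = 60/58
Sum = (45 + 13 + 24 + 48 + 60)/58 = 190/58

L = 190/58 = 3.2759 bits/symbol


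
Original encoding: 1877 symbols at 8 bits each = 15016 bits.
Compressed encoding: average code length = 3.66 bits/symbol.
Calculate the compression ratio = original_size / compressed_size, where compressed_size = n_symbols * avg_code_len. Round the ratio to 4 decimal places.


original_size = n_symbols * orig_bits = 1877 * 8 = 15016 bits
compressed_size = n_symbols * avg_code_len = 1877 * 3.66 = 6869.82 bits
ratio = original_size / compressed_size = 15016 / 6869.82 = 2.1858

Compression ratio = 2.1858


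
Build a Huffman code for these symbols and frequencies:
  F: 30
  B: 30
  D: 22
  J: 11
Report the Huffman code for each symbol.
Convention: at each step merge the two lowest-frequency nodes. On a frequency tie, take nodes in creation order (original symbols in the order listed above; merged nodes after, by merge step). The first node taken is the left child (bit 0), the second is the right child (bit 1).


Huffman tree construction:
Step 1: Merge J(11) + D(22) = 33
Step 2: Merge F(30) + B(30) = 60
Step 3: Merge (J+D)(33) + (F+B)(60) = 93
Read each symbol's code off the tree from the root (left child = 0, right child = 1).

Codes:
  F: 10 (length 2)
  B: 11 (length 2)
  D: 01 (length 2)
  J: 00 (length 2)
Average code length: 186/93 = 2.0000 bits/symbol


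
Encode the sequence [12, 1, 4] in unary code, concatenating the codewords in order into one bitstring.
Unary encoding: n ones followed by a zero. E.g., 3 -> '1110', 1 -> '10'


Encode each number as n ones followed by a terminating 0:
  12 -> 1111111111110 (13 bits)
  1 -> 10 (2 bits)
  4 -> 11110 (5 bits)
Total length = 13 + 2 + 5 = 20 bits.

Unary([12, 1, 4]) = 11111111111101011110 (20 bits)


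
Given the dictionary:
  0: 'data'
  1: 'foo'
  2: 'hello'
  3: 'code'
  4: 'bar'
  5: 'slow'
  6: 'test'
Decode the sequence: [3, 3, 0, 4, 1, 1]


Look up each index in the dictionary:
  3 -> 'code'
  3 -> 'code'
  0 -> 'data'
  4 -> 'bar'
  1 -> 'foo'
  1 -> 'foo'

Decoded: "code code data bar foo foo"


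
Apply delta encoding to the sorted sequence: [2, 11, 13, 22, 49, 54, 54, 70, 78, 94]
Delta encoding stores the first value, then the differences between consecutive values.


First value: 2
Deltas:
  11 - 2 = 9
  13 - 11 = 2
  22 - 13 = 9
  49 - 22 = 27
  54 - 49 = 5
  54 - 54 = 0
  70 - 54 = 16
  78 - 70 = 8
  94 - 78 = 16


Delta encoded: [2, 9, 2, 9, 27, 5, 0, 16, 8, 16]


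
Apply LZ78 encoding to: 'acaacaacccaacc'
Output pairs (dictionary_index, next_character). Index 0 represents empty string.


LZ78 encoding steps:
Dictionary: {0: ''}
Step 1: w='' (idx 0), next='a' -> output (0, 'a'), add 'a' as idx 1
Step 2: w='' (idx 0), next='c' -> output (0, 'c'), add 'c' as idx 2
Step 3: w='a' (idx 1), next='a' -> output (1, 'a'), add 'aa' as idx 3
Step 4: w='c' (idx 2), next='a' -> output (2, 'a'), add 'ca' as idx 4
Step 5: w='a' (idx 1), next='c' -> output (1, 'c'), add 'ac' as idx 5
Step 6: w='c' (idx 2), next='c' -> output (2, 'c'), add 'cc' as idx 6
Step 7: w='aa' (idx 3), next='c' -> output (3, 'c'), add 'aac' as idx 7
Step 8: w='c' (idx 2), end of input -> output (2, '')


Encoded: [(0, 'a'), (0, 'c'), (1, 'a'), (2, 'a'), (1, 'c'), (2, 'c'), (3, 'c'), (2, '')]


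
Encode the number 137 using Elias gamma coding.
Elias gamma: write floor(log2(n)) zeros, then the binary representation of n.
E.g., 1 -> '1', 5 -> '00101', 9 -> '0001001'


num_bits = floor(log2(137)) + 1 = 8
leading_zeros = num_bits - 1 = 7
binary(137) = 10001001

Elias gamma(137) = '0000000' + '10001001' = 000000010001001 (15 bits)


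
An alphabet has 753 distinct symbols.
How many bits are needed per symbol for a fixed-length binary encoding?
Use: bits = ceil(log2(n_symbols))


log2(753) = 9.5565
Bracket: 2^9 = 512 < 753 <= 2^10 = 1024
So ceil(log2(753)) = 10

bits = ceil(log2(753)) = ceil(9.5565) = 10 bits


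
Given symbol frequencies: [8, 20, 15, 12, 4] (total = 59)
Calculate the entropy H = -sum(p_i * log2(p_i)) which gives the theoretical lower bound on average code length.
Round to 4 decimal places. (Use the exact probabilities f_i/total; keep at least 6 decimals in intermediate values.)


Per-symbol terms -p_i * log2(p_i) with p_i = f_i/59:
  p = 8/59 = 0.135593: log2(p) = -2.882643, -p*log2(p) = 0.390867
  p = 20/59 = 0.338983: log2(p) = -1.560715, -p*log2(p) = 0.529056
  p = 15/59 = 0.254237: log2(p) = -1.975752, -p*log2(p) = 0.502310
  p = 12/59 = 0.203390: log2(p) = -2.297681, -p*log2(p) = 0.467325
  p = 4/59 = 0.067797: log2(p) = -3.882643, -p*log2(p) = 0.263230
H = 0.390867 + 0.529056 + 0.502310 + 0.467325 + 0.263230 = 2.152788

H = 2.1528 bits/symbol


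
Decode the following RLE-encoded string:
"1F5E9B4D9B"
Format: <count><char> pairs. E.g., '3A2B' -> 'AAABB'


Expanding each <count><char> pair:
  1F -> 'F'
  5E -> 'EEEEE'
  9B -> 'BBBBBBBBB'
  4D -> 'DDDD'
  9B -> 'BBBBBBBBB'

Decoded = FEEEEEBBBBBBBBBDDDDBBBBBBBBB


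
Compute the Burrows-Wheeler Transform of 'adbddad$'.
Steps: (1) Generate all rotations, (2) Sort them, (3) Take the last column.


Rotations (sorted):
  0: $adbddad -> last char: d
  1: ad$adbdd -> last char: d
  2: adbddad$ -> last char: $
  3: bddad$ad -> last char: d
  4: d$adbdda -> last char: a
  5: dad$adbd -> last char: d
  6: dbddad$a -> last char: a
  7: ddad$adb -> last char: b


BWT = dd$dadab


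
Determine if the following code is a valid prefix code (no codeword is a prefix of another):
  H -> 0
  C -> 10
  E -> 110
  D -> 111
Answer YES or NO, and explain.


Checking each pair (does one codeword prefix another?):
  H='0' vs C='10': no prefix
  H='0' vs E='110': no prefix
  H='0' vs D='111': no prefix
  C='10' vs H='0': no prefix
  C='10' vs E='110': no prefix
  C='10' vs D='111': no prefix
  E='110' vs H='0': no prefix
  E='110' vs C='10': no prefix
  E='110' vs D='111': no prefix
  D='111' vs H='0': no prefix
  D='111' vs C='10': no prefix
  D='111' vs E='110': no prefix
No violation found over all pairs.

YES -- this is a valid prefix code. No codeword is a prefix of any other codeword.


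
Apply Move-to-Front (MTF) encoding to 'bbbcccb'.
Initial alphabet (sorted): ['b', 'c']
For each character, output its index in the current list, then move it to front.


MTF encoding:
'b': index 0 in ['b', 'c'] -> ['b', 'c']
'b': index 0 in ['b', 'c'] -> ['b', 'c']
'b': index 0 in ['b', 'c'] -> ['b', 'c']
'c': index 1 in ['b', 'c'] -> ['c', 'b']
'c': index 0 in ['c', 'b'] -> ['c', 'b']
'c': index 0 in ['c', 'b'] -> ['c', 'b']
'b': index 1 in ['c', 'b'] -> ['b', 'c']


Output: [0, 0, 0, 1, 0, 0, 1]


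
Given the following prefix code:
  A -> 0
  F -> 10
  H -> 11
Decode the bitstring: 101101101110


Decoding step by step:
Bits 10 -> F
Bits 11 -> H
Bits 0 -> A
Bits 11 -> H
Bits 0 -> A
Bits 11 -> H
Bits 10 -> F


Decoded message: FHAHAHF


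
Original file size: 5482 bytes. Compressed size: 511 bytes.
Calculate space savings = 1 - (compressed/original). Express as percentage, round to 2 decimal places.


ratio = compressed/original = 511/5482 = 0.093214
savings = 1 - ratio = 1 - 0.093214 = 0.906786
as a percentage: 0.906786 * 100 = 90.68%

Space savings = 1 - 511/5482 = 90.68%


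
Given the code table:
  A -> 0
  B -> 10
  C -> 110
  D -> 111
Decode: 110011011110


Decoding:
110 -> C
0 -> A
110 -> C
111 -> D
10 -> B


Result: CACDB


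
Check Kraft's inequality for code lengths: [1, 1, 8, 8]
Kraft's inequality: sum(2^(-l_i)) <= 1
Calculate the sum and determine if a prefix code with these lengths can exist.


Sum = 2^(-1) + 2^(-1) + 2^(-8) + 2^(-8)
    = 0.5 + 0.5 + 0.00390625 + 0.00390625
    = 258/256 = 1.0078125
Since 1.0078125 > 1, Kraft's inequality is NOT satisfied.
A prefix code with these lengths CANNOT exist.

Kraft sum = 1.0078125. Not satisfied.


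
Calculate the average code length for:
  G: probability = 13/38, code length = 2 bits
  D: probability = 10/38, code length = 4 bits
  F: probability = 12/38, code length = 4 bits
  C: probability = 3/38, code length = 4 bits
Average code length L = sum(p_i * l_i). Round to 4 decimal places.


Weighted contributions p_i * l_i:
  G: (13/38) * 2 = 26/38
  D: (10/38) * 4 = 40/38
  F: (12/38) * 4 = 48/38
  C: (3/38) * 4 = 12/38
Sum = (26 + 40 + 48 + 12)/38 = 126/38

L = 126/38 = 3.3158 bits/symbol


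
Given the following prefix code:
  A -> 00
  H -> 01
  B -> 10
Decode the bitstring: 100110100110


Decoding step by step:
Bits 10 -> B
Bits 01 -> H
Bits 10 -> B
Bits 10 -> B
Bits 01 -> H
Bits 10 -> B


Decoded message: BHBBHB


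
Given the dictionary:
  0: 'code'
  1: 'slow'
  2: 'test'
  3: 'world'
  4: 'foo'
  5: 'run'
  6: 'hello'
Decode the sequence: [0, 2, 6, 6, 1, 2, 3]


Look up each index in the dictionary:
  0 -> 'code'
  2 -> 'test'
  6 -> 'hello'
  6 -> 'hello'
  1 -> 'slow'
  2 -> 'test'
  3 -> 'world'

Decoded: "code test hello hello slow test world"


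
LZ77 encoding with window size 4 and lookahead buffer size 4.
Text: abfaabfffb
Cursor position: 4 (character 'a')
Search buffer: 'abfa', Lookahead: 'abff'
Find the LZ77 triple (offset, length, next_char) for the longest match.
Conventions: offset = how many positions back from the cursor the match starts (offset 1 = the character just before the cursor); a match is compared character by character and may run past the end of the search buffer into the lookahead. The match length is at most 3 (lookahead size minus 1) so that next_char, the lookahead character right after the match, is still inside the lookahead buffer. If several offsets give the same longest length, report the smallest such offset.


Try each offset into the search buffer:
  offset=1 (pos 3, char 'a'): match length 1
  offset=2 (pos 2, char 'f'): match length 0
  offset=3 (pos 1, char 'b'): match length 0
  offset=4 (pos 0, char 'a'): match length 3
Longest match has length 3 at offset 4.
next_char = character at position 4 + 3 = 7 -> 'f'

Best match: offset=4, length=3 (matching 'abf' starting at position 0)
LZ77 triple: (4, 3, 'f')
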